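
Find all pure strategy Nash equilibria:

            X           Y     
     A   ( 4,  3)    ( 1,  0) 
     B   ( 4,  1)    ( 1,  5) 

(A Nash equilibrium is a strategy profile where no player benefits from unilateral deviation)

Nash equilibrium: (A, X), (B, Y)

Work:
Best responses:
  P1 vs X: payoffs [4, 4] → best response A/B (payoff 4)
  P1 vs Y: payoffs [1, 1] → best response A/B (payoff 1)
  P2 vs A: payoffs [3, 0] → best response X (payoff 3)
  P2 vs B: payoffs [1, 5] → best response Y (payoff 5)
Mutual best responses: (A,X), (B,Y) → Nash equilibria.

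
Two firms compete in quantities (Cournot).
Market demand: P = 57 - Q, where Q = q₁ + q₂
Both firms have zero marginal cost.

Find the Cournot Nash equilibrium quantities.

q₁* = q₂* = 19.0; P* = 19.0

Work:
Profit: π_i = P·q_i = (a - q_i - q_j)·q_i
FOC: ∂π_i/∂q_i = a - 2q_i - q_j = 0
Reaction function: q_i = (57 - q_j)/2
Symmetry: q* = 57/3 = 19.0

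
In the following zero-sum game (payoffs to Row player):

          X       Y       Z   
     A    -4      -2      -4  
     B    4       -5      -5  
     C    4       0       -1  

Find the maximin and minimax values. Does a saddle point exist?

Maximin = -1, Minimax = -1, Saddle: True

Work:
Row minimums: [-4, -5, -1] → maximin = -1
Column maximums: [4, 0, -1] → minimax = -1
Saddle point exists! Game value = -1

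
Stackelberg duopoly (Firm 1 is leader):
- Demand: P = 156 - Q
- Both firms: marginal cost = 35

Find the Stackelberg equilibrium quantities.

q₁* (leader) = 60.5, q₂* (follower) = 30.25

Work:
Follower's reaction: q₂ = (a - c - q₁)/2
Leader substitutes: π₁ = q₁·(a - q₁ - (a-c-q₁)/2 - c)
FOC: q₁* = (156 - 35)/2 = 60.50
Then: q₂* = (156 - 35 - 60.5)/2 = 30.25
Leader has first-mover advantage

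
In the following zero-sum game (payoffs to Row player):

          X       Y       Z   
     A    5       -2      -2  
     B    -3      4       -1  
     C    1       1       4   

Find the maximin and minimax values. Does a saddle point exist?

Maximin = 1, Minimax = 4, Saddle: False

Work:
Row minimums: [-2, -3, 1] → maximin = 1
Column maximums: [5, 4, 4] → minimax = 4
No saddle point (maximin ≠ minimax). Mixed strategy needed.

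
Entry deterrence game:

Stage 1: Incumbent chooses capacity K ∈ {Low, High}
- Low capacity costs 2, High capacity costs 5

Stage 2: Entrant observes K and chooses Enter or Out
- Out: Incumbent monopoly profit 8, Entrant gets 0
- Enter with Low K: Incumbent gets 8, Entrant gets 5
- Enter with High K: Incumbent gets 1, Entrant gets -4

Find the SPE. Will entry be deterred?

SPE: (Low, Enter|Low, Out|High); Entry not deterred. Incumbent net profit = 6, Entrant gets 5

Work:
After Low K: Entrant enters (5 > 0)
After High K: Entrant stays out (-4 < 0)
Incumbent: Low → 8−2=6, High → 8−5=3
Incumbent chooses Low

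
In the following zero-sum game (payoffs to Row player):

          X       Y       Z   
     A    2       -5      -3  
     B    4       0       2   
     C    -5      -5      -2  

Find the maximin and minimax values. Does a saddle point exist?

Maximin = 0, Minimax = 0, Saddle: True

Work:
Row minimums: [-5, 0, -5] → maximin = 0
Column maximums: [4, 0, 2] → minimax = 0
Saddle point exists! Game value = 0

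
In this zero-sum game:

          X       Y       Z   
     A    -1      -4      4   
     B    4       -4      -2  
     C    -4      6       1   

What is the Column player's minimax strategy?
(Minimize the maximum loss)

Column should play X or Z (all achieve the minimum), value = 4

Work:
Column player minimizes Row's maximum payoff:
Column X: max payoff to Row = 4
Column Y: max payoff to Row = 6
Column Z: max payoff to Row = 4
Minimum is 4, achieved by columns X, Z (tied).
Each of X or Z is a minimax strategy.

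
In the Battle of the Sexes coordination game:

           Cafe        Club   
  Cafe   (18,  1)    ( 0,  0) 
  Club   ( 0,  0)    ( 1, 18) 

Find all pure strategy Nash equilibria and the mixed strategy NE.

Pure NE: (Cafe, Cafe) and (Club, Club); Mixed NE: p = 0.9474, q = 0.0526

Work:
Check pure NE:
(Cafe, Cafe): (18, 1) - no unilateral deviation beneficial
(Club, Club): (1, 18) - no unilateral deviation beneficial
Mixed NE: P1 plays Cafe with p = 0.9474, P2 plays Cafe with q = 0.0526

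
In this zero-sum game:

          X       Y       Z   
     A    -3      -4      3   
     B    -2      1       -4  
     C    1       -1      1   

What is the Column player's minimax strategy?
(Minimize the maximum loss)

Column should play X or Y (all achieve the minimum), value = 1

Work:
Column player minimizes Row's maximum payoff:
Column X: max payoff to Row = 1
Column Y: max payoff to Row = 1
Column Z: max payoff to Row = 3
Minimum is 1, achieved by columns X, Y (tied).
Each of X or Y is a minimax strategy.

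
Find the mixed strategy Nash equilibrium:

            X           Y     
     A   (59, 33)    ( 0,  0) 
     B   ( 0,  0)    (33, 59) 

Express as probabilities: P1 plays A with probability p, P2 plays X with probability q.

p = 0.6413, q = 0.3587

Work:
Find probabilities that make opponent indifferent:
P2 chooses q to make P1 indifferent between A and B
P1 chooses p to make P2 indifferent between X and Y
Mixed NE: P1 plays (A: 0.6413, B: 0.3587), P2 plays (X: 0.3587, Y: 0.6413)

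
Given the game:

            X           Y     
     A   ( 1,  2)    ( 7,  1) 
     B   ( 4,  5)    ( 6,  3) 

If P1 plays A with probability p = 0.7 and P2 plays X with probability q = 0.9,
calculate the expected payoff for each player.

E[P1] = 2.38, E[P2] = 2.77

Work:
E[P1] = p·q·π₁(A,X) + p·(1-q)·π₁(A,Y) + (1-p)·q·π₁(B,X) + (1-p)·(1-q)·π₁(B,Y)
= 0.7·0.9·1 + 0.7·0.1·7 + 0.3·0.9·4 + 0.3·0.1·6
= 2.38

E[P2] = 2.77 (similar calculation)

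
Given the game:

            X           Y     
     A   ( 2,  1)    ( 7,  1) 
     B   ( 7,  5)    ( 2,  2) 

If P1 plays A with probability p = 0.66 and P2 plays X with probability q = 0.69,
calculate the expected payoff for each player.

E[P1] = 4.196, E[P2] = 2.0438

Work:
E[P1] = p·q·π₁(A,X) + p·(1-q)·π₁(A,Y) + (1-p)·q·π₁(B,X) + (1-p)·(1-q)·π₁(B,Y)
= 0.66·0.69·2 + 0.66·0.31·7 + 0.34·0.69·7 + 0.34·0.31·2
= 4.196

E[P2] = 2.0438 (similar calculation)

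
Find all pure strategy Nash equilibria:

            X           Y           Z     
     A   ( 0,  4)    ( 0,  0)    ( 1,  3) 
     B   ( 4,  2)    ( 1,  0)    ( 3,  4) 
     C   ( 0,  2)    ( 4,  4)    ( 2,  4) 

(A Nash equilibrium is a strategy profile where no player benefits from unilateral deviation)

Nash equilibrium: (B, Z), (C, Y)

Work:
Best responses:
  P1 vs X: payoffs [0, 4, 0] → best response B (payoff 4)
  P1 vs Y: payoffs [0, 1, 4] → best response C (payoff 4)
  P1 vs Z: payoffs [1, 3, 2] → best response B (payoff 3)
  P2 vs A: payoffs [4, 0, 3] → best response X (payoff 4)
  P2 vs B: payoffs [2, 0, 4] → best response Z (payoff 4)
  P2 vs C: payoffs [2, 4, 4] → best response Y/Z (payoff 4)
Mutual best responses: (B,Z), (C,Y) → Nash equilibria.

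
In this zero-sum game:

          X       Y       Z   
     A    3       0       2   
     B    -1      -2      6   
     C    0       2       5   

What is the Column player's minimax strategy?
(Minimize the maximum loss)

Column should play Y, value = 2

Work:
Column player minimizes Row's maximum payoff:
Column X: max payoff to Row = 3
Column Y: max payoff to Row = 2
Column Z: max payoff to Row = 6
Minimum is 2, achieved by column Y.
Minimax strategy: Y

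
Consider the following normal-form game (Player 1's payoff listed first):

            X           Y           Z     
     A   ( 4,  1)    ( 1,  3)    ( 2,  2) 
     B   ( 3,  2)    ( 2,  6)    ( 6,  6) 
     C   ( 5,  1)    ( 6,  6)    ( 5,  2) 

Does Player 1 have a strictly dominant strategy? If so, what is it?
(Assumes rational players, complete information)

No strictly dominant strategy exists for Player 1

Work:
A strategy strictly dominates another if it gives a strictly higher payoff against every opponent action. Compare each pair of P1's strategies column-by-column:
  A vs B: [4 vs 3, 1 vs 2, 2 vs 6] → A does not strictly dominate B (column Y: 1 ≤ 2)
  A vs C: [4 vs 5, 1 vs 6, 2 vs 5] → A does not strictly dominate C (column X: 4 ≤ 5)
  B vs A: [3 vs 4, 2 vs 1, 6 vs 2] → B does not strictly dominate A (column X: 3 ≤ 4)
  B vs C: [3 vs 5, 2 vs 6, 6 vs 5] → B does not strictly dominate C (column X: 3 ≤ 5)
  C vs A: [5 vs 4, 6 vs 1, 5 vs 2] → C strictly dominates A
  C vs B: [5 vs 3, 6 vs 2, 5 vs 6] → C does not strictly dominate B (column Z: 5 ≤ 6)
No single strategy strictly dominates all others → no strictly dominant strategy.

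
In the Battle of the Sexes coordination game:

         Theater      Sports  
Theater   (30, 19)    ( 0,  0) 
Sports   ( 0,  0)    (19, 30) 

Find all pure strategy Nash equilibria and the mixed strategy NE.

Pure NE: (Theater, Theater) and (Sports, Sports); Mixed NE: p = 0.6122, q = 0.3878

Work:
Check pure NE:
(Theater, Theater): (30, 19) - no unilateral deviation beneficial
(Sports, Sports): (19, 30) - no unilateral deviation beneficial
Mixed NE: P1 plays Theater with p = 0.6122, P2 plays Theater with q = 0.3878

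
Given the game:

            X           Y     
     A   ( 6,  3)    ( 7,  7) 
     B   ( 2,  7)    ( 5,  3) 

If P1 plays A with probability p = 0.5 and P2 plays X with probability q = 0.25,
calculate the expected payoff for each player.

E[P1] = 5.5, E[P2] = 5.0

Work:
E[P1] = p·q·π₁(A,X) + p·(1-q)·π₁(A,Y) + (1-p)·q·π₁(B,X) + (1-p)·(1-q)·π₁(B,Y)
= 0.5·0.25·6 + 0.5·0.75·7 + 0.5·0.25·2 + 0.5·0.75·5
= 5.5

E[P2] = 5.0 (similar calculation)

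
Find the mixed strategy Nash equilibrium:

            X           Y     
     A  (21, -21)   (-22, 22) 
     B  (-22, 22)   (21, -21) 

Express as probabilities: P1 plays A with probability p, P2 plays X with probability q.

p = 0.5, q = 0.5

Work:
Find probabilities that make opponent indifferent:
P2 chooses q to make P1 indifferent between A and B
P1 chooses p to make P2 indifferent between X and Y
Mixed NE: P1 plays (A: 0.5, B: 0.5), P2 plays (X: 0.5, Y: 0.5)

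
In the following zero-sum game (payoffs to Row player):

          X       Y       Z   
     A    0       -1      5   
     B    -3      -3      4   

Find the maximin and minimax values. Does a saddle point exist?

Maximin = -1, Minimax = -1, Saddle: True

Work:
Row minimums: [-1, -3] → maximin = -1
Column maximums: [0, -1, 5] → minimax = -1
Saddle point exists! Game value = -1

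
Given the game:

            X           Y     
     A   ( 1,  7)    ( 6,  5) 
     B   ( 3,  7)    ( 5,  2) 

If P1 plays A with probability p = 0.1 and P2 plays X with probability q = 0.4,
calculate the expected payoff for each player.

E[P1] = 4.18, E[P2] = 4.18

Work:
E[P1] = p·q·π₁(A,X) + p·(1-q)·π₁(A,Y) + (1-p)·q·π₁(B,X) + (1-p)·(1-q)·π₁(B,Y)
= 0.1·0.4·1 + 0.1·0.6·6 + 0.9·0.4·3 + 0.9·0.6·5
= 4.18

E[P2] = 4.18 (similar calculation)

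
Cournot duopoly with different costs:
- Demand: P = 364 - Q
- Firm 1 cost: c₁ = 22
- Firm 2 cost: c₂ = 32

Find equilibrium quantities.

q₁* = 117.33, q₂* = 107.33

Work:
Reaction: q₁ = (364 - 22 - q₂)/2
Reaction: q₂ = (364 - 32 - q₁)/2
Solve simultaneously:
q₁* = (364 - 2×22 + 32)/3 = 117.33
q₂* = (364 - 2×32 + 22)/3 = 107.33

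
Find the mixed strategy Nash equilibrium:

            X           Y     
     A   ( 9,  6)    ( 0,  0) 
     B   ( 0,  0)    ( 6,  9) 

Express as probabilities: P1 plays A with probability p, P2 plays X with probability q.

p = 0.6, q = 0.4

Work:
Find probabilities that make opponent indifferent:
P2 chooses q to make P1 indifferent between A and B
P1 chooses p to make P2 indifferent between X and Y
Mixed NE: P1 plays (A: 0.6, B: 0.4), P2 plays (X: 0.4, Y: 0.6)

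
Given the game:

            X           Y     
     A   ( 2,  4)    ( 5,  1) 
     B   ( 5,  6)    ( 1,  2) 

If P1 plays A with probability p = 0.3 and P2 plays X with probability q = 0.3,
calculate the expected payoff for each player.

E[P1] = 2.77, E[P2] = 2.81

Work:
E[P1] = p·q·π₁(A,X) + p·(1-q)·π₁(A,Y) + (1-p)·q·π₁(B,X) + (1-p)·(1-q)·π₁(B,Y)
= 0.3·0.3·2 + 0.3·0.7·5 + 0.7·0.3·5 + 0.7·0.7·1
= 2.77

E[P2] = 2.81 (similar calculation)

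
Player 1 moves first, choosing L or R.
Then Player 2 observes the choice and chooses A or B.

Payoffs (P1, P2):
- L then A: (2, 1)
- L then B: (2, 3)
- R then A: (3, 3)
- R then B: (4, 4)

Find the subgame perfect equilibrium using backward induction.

P1 plays R, P2 plays B after L and B after R; Payoff (4, 4)

Work:
Backward induction:
After L: P2 chooses B → P1 gets 2
After R: P2 chooses B → P1 gets 4
P1 chooses R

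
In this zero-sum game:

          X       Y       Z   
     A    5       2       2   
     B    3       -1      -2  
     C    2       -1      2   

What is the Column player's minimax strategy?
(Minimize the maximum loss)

Column should play Y or Z (all achieve the minimum), value = 2

Work:
Column player minimizes Row's maximum payoff:
Column X: max payoff to Row = 5
Column Y: max payoff to Row = 2
Column Z: max payoff to Row = 2
Minimum is 2, achieved by columns Y, Z (tied).
Each of Y or Z is a minimax strategy.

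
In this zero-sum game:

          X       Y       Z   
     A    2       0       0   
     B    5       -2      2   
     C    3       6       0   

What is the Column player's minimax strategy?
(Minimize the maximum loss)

Column should play Z, value = 2

Work:
Column player minimizes Row's maximum payoff:
Column X: max payoff to Row = 5
Column Y: max payoff to Row = 6
Column Z: max payoff to Row = 2
Minimum is 2, achieved by column Z.
Minimax strategy: Z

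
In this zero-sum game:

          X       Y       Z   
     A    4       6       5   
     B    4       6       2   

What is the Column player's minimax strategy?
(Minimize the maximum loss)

Column should play X, value = 4

Work:
Column player minimizes Row's maximum payoff:
Column X: max payoff to Row = 4
Column Y: max payoff to Row = 6
Column Z: max payoff to Row = 5
Minimum is 4, achieved by column X.
Minimax strategy: X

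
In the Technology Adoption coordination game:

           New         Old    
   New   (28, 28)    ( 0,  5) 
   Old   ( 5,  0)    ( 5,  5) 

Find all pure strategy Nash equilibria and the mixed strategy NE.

Pure NE: (New, New) and (Old, Old); Mixed NE: p = 0.1786, q = 0.1786

Work:
Check pure NE:
(New, New): (28, 28) - no unilateral deviation beneficial
(Old, Old): (5, 5) - no unilateral deviation beneficial
Mixed NE: P1 plays New with p = 0.1786, P2 plays New with q = 0.1786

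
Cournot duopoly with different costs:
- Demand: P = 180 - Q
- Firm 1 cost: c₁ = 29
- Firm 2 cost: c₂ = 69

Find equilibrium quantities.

q₁* = 63.67, q₂* = 23.67

Work:
Reaction: q₁ = (180 - 29 - q₂)/2
Reaction: q₂ = (180 - 69 - q₁)/2
Solve simultaneously:
q₁* = (180 - 2×29 + 69)/3 = 63.67
q₂* = (180 - 2×69 + 29)/3 = 23.67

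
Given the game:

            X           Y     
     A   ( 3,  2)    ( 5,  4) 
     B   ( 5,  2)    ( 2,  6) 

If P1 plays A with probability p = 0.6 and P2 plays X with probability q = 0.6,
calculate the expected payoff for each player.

E[P1] = 3.8, E[P2] = 3.12

Work:
E[P1] = p·q·π₁(A,X) + p·(1-q)·π₁(A,Y) + (1-p)·q·π₁(B,X) + (1-p)·(1-q)·π₁(B,Y)
= 0.6·0.6·3 + 0.6·0.4·5 + 0.4·0.6·5 + 0.4·0.4·2
= 3.8

E[P2] = 3.12 (similar calculation)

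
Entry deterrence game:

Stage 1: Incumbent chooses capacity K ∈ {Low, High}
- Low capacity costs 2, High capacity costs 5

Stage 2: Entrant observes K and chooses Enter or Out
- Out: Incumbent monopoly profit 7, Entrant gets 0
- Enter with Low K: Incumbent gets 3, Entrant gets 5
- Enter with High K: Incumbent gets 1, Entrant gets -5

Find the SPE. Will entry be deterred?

SPE: (High, Enter|Low, Out|High); Entry deterred. Incumbent net profit = 2

Work:
After Low K: Entrant enters (5 > 0)
After High K: Entrant stays out (-5 < 0)
Incumbent: Low → 3−2=1, High → 7−5=2
Incumbent chooses High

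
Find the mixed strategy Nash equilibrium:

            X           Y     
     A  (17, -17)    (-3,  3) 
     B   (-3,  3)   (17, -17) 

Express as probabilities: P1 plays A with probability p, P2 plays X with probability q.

p = 0.5, q = 0.5

Work:
Find probabilities that make opponent indifferent:
P2 chooses q to make P1 indifferent between A and B
P1 chooses p to make P2 indifferent between X and Y
Mixed NE: P1 plays (A: 0.5, B: 0.5), P2 plays (X: 0.5, Y: 0.5)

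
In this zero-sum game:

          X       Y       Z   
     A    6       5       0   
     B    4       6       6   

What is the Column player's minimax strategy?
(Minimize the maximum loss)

Column should play X or Y or Z (all achieve the minimum), value = 6

Work:
Column player minimizes Row's maximum payoff:
Column X: max payoff to Row = 6
Column Y: max payoff to Row = 6
Column Z: max payoff to Row = 6
Minimum is 6, achieved by columns X, Y, Z (tied).
Each of X or Y or Z is a minimax strategy.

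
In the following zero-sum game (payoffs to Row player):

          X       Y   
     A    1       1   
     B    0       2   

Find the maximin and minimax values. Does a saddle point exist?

Maximin = 1, Minimax = 1, Saddle: True

Work:
Row minimums: [1, 0] → maximin = 1
Column maximums: [1, 2] → minimax = 1
Saddle point exists! Game value = 1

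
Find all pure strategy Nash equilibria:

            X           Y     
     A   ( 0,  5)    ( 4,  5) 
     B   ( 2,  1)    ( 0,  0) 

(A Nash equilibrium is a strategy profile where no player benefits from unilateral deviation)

Nash equilibrium: (A, Y), (B, X)

Work:
Best responses:
  P1 vs X: payoffs [0, 2] → best response B (payoff 2)
  P1 vs Y: payoffs [4, 0] → best response A (payoff 4)
  P2 vs A: payoffs [5, 5] → best response X/Y (payoff 5)
  P2 vs B: payoffs [1, 0] → best response X (payoff 1)
Mutual best responses: (A,Y), (B,X) → Nash equilibria.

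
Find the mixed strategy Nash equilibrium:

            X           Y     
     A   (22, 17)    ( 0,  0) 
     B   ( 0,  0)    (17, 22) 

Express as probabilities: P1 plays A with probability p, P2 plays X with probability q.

p = 0.5641, q = 0.4359

Work:
Find probabilities that make opponent indifferent:
P2 chooses q to make P1 indifferent between A and B
P1 chooses p to make P2 indifferent between X and Y
Mixed NE: P1 plays (A: 0.5641, B: 0.4359), P2 plays (X: 0.4359, Y: 0.5641)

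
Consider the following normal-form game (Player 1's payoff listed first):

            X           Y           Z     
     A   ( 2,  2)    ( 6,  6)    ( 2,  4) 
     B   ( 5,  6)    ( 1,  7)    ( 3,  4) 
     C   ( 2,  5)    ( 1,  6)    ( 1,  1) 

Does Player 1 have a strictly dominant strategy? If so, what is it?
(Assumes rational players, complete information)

No strictly dominant strategy exists for Player 1

Work:
A strategy strictly dominates another if it gives a strictly higher payoff against every opponent action. Compare each pair of P1's strategies column-by-column:
  A vs B: [2 vs 5, 6 vs 1, 2 vs 3] → A does not strictly dominate B (column X: 2 ≤ 5)
  A vs C: [2 vs 2, 6 vs 1, 2 vs 1] → A does not strictly dominate C (column X: 2 ≤ 2)
  B vs A: [5 vs 2, 1 vs 6, 3 vs 2] → B does not strictly dominate A (column Y: 1 ≤ 6)
  B vs C: [5 vs 2, 1 vs 1, 3 vs 1] → B does not strictly dominate C (column Y: 1 ≤ 1)
  C vs A: [2 vs 2, 1 vs 6, 1 vs 2] → C does not strictly dominate A (column X: 2 ≤ 2)
  C vs B: [2 vs 5, 1 vs 1, 1 vs 3] → C does not strictly dominate B (column X: 2 ≤ 5)
No single strategy strictly dominates all others → no strictly dominant strategy.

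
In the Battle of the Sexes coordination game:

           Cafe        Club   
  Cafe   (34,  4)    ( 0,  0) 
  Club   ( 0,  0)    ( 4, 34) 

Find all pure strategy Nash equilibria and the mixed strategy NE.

Pure NE: (Cafe, Cafe) and (Club, Club); Mixed NE: p = 0.8947, q = 0.1053

Work:
Check pure NE:
(Cafe, Cafe): (34, 4) - no unilateral deviation beneficial
(Club, Club): (4, 34) - no unilateral deviation beneficial
Mixed NE: P1 plays Cafe with p = 0.8947, P2 plays Cafe with q = 0.1053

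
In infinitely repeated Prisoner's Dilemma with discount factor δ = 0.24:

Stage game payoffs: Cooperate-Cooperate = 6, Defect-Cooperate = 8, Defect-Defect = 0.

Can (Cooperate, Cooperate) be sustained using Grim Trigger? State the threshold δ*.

δ* = 0.25; since δ = 0.24 < 0.25, cooperation cannot be sustained

Work:
For Grim Trigger:
Cooperate forever: 6/(1-δ)
Defect then punished: 8 + 0·δ/(1-δ)
Need: 6/(1-δ) ≥ 8 + 0·δ/(1-δ)
Solving: δ ≥ (T-R)/(T-P) = (8-6)/(8-0) = 0.25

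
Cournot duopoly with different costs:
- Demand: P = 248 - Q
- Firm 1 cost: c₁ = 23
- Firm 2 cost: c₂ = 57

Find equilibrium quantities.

q₁* = 86.33, q₂* = 52.33

Work:
Reaction: q₁ = (248 - 23 - q₂)/2
Reaction: q₂ = (248 - 57 - q₁)/2
Solve simultaneously:
q₁* = (248 - 2×23 + 57)/3 = 86.33
q₂* = (248 - 2×57 + 23)/3 = 52.33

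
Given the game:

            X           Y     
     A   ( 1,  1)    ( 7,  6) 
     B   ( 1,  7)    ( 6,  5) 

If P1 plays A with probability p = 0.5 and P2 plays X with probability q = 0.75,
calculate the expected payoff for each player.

E[P1] = 2.375, E[P2] = 4.375

Work:
E[P1] = p·q·π₁(A,X) + p·(1-q)·π₁(A,Y) + (1-p)·q·π₁(B,X) + (1-p)·(1-q)·π₁(B,Y)
= 0.5·0.75·1 + 0.5·0.25·7 + 0.5·0.75·1 + 0.5·0.25·6
= 2.375

E[P2] = 4.375 (similar calculation)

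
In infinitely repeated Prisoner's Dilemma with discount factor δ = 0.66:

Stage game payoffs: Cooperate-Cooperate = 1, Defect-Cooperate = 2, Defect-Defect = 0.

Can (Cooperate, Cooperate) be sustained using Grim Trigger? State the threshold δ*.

δ* = 0.5; since δ = 0.66 ≥ 0.5, cooperation can be sustained

Work:
For Grim Trigger:
Cooperate forever: 1/(1-δ)
Defect then punished: 2 + 0·δ/(1-δ)
Need: 1/(1-δ) ≥ 2 + 0·δ/(1-δ)
Solving: δ ≥ (T-R)/(T-P) = (2-1)/(2-0) = 0.5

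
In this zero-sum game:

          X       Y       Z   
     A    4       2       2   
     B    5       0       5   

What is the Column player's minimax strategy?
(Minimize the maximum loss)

Column should play Y, value = 2

Work:
Column player minimizes Row's maximum payoff:
Column X: max payoff to Row = 5
Column Y: max payoff to Row = 2
Column Z: max payoff to Row = 5
Minimum is 2, achieved by column Y.
Minimax strategy: Y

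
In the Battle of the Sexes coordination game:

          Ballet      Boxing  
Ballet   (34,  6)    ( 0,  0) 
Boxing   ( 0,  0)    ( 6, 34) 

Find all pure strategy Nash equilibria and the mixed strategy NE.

Pure NE: (Ballet, Ballet) and (Boxing, Boxing); Mixed NE: p = 0.85, q = 0.15

Work:
Check pure NE:
(Ballet, Ballet): (34, 6) - no unilateral deviation beneficial
(Boxing, Boxing): (6, 34) - no unilateral deviation beneficial
Mixed NE: P1 plays Ballet with p = 0.85, P2 plays Ballet with q = 0.15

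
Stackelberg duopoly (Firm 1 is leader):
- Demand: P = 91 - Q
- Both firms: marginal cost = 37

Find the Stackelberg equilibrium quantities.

q₁* (leader) = 27.0, q₂* (follower) = 13.5

Work:
Follower's reaction: q₂ = (a - c - q₁)/2
Leader substitutes: π₁ = q₁·(a - q₁ - (a-c-q₁)/2 - c)
FOC: q₁* = (91 - 37)/2 = 27.00
Then: q₂* = (91 - 37 - 27.0)/2 = 13.50
Leader has first-mover advantage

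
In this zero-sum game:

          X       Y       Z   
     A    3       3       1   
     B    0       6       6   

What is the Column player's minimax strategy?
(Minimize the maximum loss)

Column should play X, value = 3

Work:
Column player minimizes Row's maximum payoff:
Column X: max payoff to Row = 3
Column Y: max payoff to Row = 6
Column Z: max payoff to Row = 6
Minimum is 3, achieved by column X.
Minimax strategy: X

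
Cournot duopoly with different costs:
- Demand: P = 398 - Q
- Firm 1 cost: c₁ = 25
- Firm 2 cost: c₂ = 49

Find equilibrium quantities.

q₁* = 132.33, q₂* = 108.33

Work:
Reaction: q₁ = (398 - 25 - q₂)/2
Reaction: q₂ = (398 - 49 - q₁)/2
Solve simultaneously:
q₁* = (398 - 2×25 + 49)/3 = 132.33
q₂* = (398 - 2×49 + 25)/3 = 108.33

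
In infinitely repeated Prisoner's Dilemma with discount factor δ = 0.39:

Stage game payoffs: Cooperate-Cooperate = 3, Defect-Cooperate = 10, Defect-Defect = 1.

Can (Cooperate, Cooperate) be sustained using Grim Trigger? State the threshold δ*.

δ* = 0.7778; since δ = 0.39 < 0.7778, cooperation cannot be sustained

Work:
For Grim Trigger:
Cooperate forever: 3/(1-δ)
Defect then punished: 10 + 1·δ/(1-δ)
Need: 3/(1-δ) ≥ 10 + 1·δ/(1-δ)
Solving: δ ≥ (T-R)/(T-P) = (10-3)/(10-1) = 0.7778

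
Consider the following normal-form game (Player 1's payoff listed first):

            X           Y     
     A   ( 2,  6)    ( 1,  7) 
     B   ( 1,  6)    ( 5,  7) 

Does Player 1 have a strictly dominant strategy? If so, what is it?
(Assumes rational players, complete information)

No strictly dominant strategy exists for Player 1

Work:
A strategy strictly dominates another if it gives a strictly higher payoff against every opponent action. Compare each pair of P1's strategies column-by-column:
  A vs B: [2 vs 1, 1 vs 5] → A does not strictly dominate B (column Y: 1 ≤ 5)
  B vs A: [1 vs 2, 5 vs 1] → B does not strictly dominate A (column X: 1 ≤ 2)
No single strategy strictly dominates all others → no strictly dominant strategy.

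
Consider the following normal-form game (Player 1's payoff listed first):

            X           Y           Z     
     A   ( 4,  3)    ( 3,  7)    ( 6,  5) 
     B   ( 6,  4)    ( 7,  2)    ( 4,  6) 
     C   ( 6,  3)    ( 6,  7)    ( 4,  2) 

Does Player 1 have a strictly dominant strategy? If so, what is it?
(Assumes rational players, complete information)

No strictly dominant strategy exists for Player 1

Work:
A strategy strictly dominates another if it gives a strictly higher payoff against every opponent action. Compare each pair of P1's strategies column-by-column:
  A vs B: [4 vs 6, 3 vs 7, 6 vs 4] → A does not strictly dominate B (column X: 4 ≤ 6)
  A vs C: [4 vs 6, 3 vs 6, 6 vs 4] → A does not strictly dominate C (column X: 4 ≤ 6)
  B vs A: [6 vs 4, 7 vs 3, 4 vs 6] → B does not strictly dominate A (column Z: 4 ≤ 6)
  B vs C: [6 vs 6, 7 vs 6, 4 vs 4] → B does not strictly dominate C (column X: 6 ≤ 6)
  C vs A: [6 vs 4, 6 vs 3, 4 vs 6] → C does not strictly dominate A (column Z: 4 ≤ 6)
  C vs B: [6 vs 6, 6 vs 7, 4 vs 4] → C does not strictly dominate B (column X: 6 ≤ 6)
No single strategy strictly dominates all others → no strictly dominant strategy.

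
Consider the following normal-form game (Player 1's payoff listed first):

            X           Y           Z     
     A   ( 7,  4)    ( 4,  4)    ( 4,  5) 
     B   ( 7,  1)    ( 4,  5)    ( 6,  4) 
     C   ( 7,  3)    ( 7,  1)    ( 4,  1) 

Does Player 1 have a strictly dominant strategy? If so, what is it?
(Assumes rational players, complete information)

No strictly dominant strategy exists for Player 1

Work:
A strategy strictly dominates another if it gives a strictly higher payoff against every opponent action. Compare each pair of P1's strategies column-by-column:
  A vs B: [7 vs 7, 4 vs 4, 4 vs 6] → A does not strictly dominate B (column X: 7 ≤ 7)
  A vs C: [7 vs 7, 4 vs 7, 4 vs 4] → A does not strictly dominate C (column X: 7 ≤ 7)
  B vs A: [7 vs 7, 4 vs 4, 6 vs 4] → B does not strictly dominate A (column X: 7 ≤ 7)
  B vs C: [7 vs 7, 4 vs 7, 6 vs 4] → B does not strictly dominate C (column X: 7 ≤ 7)
  C vs A: [7 vs 7, 7 vs 4, 4 vs 4] → C does not strictly dominate A (column X: 7 ≤ 7)
  C vs B: [7 vs 7, 7 vs 4, 4 vs 6] → C does not strictly dominate B (column X: 7 ≤ 7)
No single strategy strictly dominates all others → no strictly dominant strategy.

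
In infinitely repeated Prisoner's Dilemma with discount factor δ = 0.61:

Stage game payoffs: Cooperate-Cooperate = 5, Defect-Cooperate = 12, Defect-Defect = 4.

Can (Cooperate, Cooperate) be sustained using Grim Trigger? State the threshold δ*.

δ* = 0.875; since δ = 0.61 < 0.875, cooperation cannot be sustained

Work:
For Grim Trigger:
Cooperate forever: 5/(1-δ)
Defect then punished: 12 + 4·δ/(1-δ)
Need: 5/(1-δ) ≥ 12 + 4·δ/(1-δ)
Solving: δ ≥ (T-R)/(T-P) = (12-5)/(12-4) = 0.875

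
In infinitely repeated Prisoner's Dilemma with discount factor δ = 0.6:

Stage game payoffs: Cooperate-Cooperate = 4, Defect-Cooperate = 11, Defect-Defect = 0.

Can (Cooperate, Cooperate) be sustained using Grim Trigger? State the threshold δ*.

δ* = 0.6364; since δ = 0.6 < 0.6364, cooperation cannot be sustained

Work:
For Grim Trigger:
Cooperate forever: 4/(1-δ)
Defect then punished: 11 + 0·δ/(1-δ)
Need: 4/(1-δ) ≥ 11 + 0·δ/(1-δ)
Solving: δ ≥ (T-R)/(T-P) = (11-4)/(11-0) = 0.6364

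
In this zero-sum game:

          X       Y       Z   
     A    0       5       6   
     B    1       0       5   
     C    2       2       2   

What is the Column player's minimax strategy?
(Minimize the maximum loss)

Column should play X, value = 2

Work:
Column player minimizes Row's maximum payoff:
Column X: max payoff to Row = 2
Column Y: max payoff to Row = 5
Column Z: max payoff to Row = 6
Minimum is 2, achieved by column X.
Minimax strategy: X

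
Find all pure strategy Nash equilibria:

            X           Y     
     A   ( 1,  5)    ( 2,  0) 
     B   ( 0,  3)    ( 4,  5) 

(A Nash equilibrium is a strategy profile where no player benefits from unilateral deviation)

Nash equilibrium: (A, X), (B, Y)

Work:
Best responses:
  P1 vs X: payoffs [1, 0] → best response A (payoff 1)
  P1 vs Y: payoffs [2, 4] → best response B (payoff 4)
  P2 vs A: payoffs [5, 0] → best response X (payoff 5)
  P2 vs B: payoffs [3, 5] → best response Y (payoff 5)
Mutual best responses: (A,X), (B,Y) → Nash equilibria.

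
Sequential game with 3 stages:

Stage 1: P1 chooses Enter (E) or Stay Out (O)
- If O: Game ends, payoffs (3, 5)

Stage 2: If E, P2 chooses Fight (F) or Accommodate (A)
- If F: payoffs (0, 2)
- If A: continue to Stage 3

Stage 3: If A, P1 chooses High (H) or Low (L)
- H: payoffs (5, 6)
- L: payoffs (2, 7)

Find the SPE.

SPE: (E, A, H); Outcome (5, 6)

Work:
Stage 3: P1 chooses H (5 vs 2)
Stage 2: P2: F->2, A->6 (anticipating H). Choose A
Stage 1: P1: O->3, E->5 (anticipating A, H). Choose E
SPE path: E -> A -> H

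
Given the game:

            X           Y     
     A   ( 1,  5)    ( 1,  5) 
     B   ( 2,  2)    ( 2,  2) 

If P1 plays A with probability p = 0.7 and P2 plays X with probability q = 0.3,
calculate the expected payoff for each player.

E[P1] = 1.3, E[P2] = 4.1

Work:
E[P1] = p·q·π₁(A,X) + p·(1-q)·π₁(A,Y) + (1-p)·q·π₁(B,X) + (1-p)·(1-q)·π₁(B,Y)
= 0.7·0.3·1 + 0.7·0.7·1 + 0.3·0.3·2 + 0.3·0.7·2
= 1.3

E[P2] = 4.1 (similar calculation)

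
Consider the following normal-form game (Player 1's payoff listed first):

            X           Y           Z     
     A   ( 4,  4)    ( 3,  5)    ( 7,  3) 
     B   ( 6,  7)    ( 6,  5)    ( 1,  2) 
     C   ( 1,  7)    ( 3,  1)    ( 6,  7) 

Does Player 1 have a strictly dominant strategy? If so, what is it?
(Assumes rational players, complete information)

No strictly dominant strategy exists for Player 1

Work:
A strategy strictly dominates another if it gives a strictly higher payoff against every opponent action. Compare each pair of P1's strategies column-by-column:
  A vs B: [4 vs 6, 3 vs 6, 7 vs 1] → A does not strictly dominate B (column X: 4 ≤ 6)
  A vs C: [4 vs 1, 3 vs 3, 7 vs 6] → A does not strictly dominate C (column Y: 3 ≤ 3)
  B vs A: [6 vs 4, 6 vs 3, 1 vs 7] → B does not strictly dominate A (column Z: 1 ≤ 7)
  B vs C: [6 vs 1, 6 vs 3, 1 vs 6] → B does not strictly dominate C (column Z: 1 ≤ 6)
  C vs A: [1 vs 4, 3 vs 3, 6 vs 7] → C does not strictly dominate A (column X: 1 ≤ 4)
  C vs B: [1 vs 6, 3 vs 6, 6 vs 1] → C does not strictly dominate B (column X: 1 ≤ 6)
No single strategy strictly dominates all others → no strictly dominant strategy.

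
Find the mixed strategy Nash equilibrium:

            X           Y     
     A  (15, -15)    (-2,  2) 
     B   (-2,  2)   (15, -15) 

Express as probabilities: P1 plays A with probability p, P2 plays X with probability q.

p = 0.5, q = 0.5

Work:
Find probabilities that make opponent indifferent:
P2 chooses q to make P1 indifferent between A and B
P1 chooses p to make P2 indifferent between X and Y
Mixed NE: P1 plays (A: 0.5, B: 0.5), P2 plays (X: 0.5, Y: 0.5)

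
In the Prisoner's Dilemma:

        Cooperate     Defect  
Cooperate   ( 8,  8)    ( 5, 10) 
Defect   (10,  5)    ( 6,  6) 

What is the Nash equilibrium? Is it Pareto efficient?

(Defect, Defect) is NE; not Pareto efficient

Work:
Defect dominates Cooperate for both players:
If P2 cooperates: Defect (10) > Cooperate (8)
If P2 defects: Defect (6) > Cooperate (5)
NE: (Defect, Defect) with payoff (6, 6)
But (Cooperate, Cooperate) = (8, 8) Pareto dominates (6, 6)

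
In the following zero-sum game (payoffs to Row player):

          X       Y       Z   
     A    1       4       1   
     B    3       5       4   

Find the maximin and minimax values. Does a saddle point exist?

Maximin = 3, Minimax = 3, Saddle: True

Work:
Row minimums: [1, 3] → maximin = 3
Column maximums: [3, 5, 4] → minimax = 3
Saddle point exists! Game value = 3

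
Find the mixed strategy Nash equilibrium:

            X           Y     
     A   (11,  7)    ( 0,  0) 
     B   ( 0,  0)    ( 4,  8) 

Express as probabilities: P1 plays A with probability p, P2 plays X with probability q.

p = 0.5333, q = 0.2667

Work:
Find probabilities that make opponent indifferent:
P2 chooses q to make P1 indifferent between A and B
P1 chooses p to make P2 indifferent between X and Y
Mixed NE: P1 plays (A: 0.5333, B: 0.4667), P2 plays (X: 0.2667, Y: 0.7333)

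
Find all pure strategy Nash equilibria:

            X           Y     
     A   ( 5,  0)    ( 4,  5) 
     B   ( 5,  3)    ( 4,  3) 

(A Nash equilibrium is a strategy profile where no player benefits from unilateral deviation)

Nash equilibrium: (A, Y), (B, X), (B, Y)

Work:
Best responses:
  P1 vs X: payoffs [5, 5] → best response A/B (payoff 5)
  P1 vs Y: payoffs [4, 4] → best response A/B (payoff 4)
  P2 vs A: payoffs [0, 5] → best response Y (payoff 5)
  P2 vs B: payoffs [3, 3] → best response X/Y (payoff 3)
Mutual best responses: (A,Y), (B,X), (B,Y) → Nash equilibria.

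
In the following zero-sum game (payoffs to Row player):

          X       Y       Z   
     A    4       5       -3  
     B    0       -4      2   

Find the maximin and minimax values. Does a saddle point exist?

Maximin = -3, Minimax = 2, Saddle: False

Work:
Row minimums: [-3, -4] → maximin = -3
Column maximums: [4, 5, 2] → minimax = 2
No saddle point (maximin ≠ minimax). Mixed strategy needed.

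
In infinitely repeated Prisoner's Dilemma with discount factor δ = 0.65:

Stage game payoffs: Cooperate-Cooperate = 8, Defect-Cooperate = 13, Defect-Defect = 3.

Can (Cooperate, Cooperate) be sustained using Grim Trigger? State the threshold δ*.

δ* = 0.5; since δ = 0.65 ≥ 0.5, cooperation can be sustained

Work:
For Grim Trigger:
Cooperate forever: 8/(1-δ)
Defect then punished: 13 + 3·δ/(1-δ)
Need: 8/(1-δ) ≥ 13 + 3·δ/(1-δ)
Solving: δ ≥ (T-R)/(T-P) = (13-8)/(13-3) = 0.5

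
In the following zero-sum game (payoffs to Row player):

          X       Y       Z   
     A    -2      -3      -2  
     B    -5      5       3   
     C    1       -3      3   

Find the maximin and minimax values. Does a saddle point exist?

Maximin = -3, Minimax = 1, Saddle: False

Work:
Row minimums: [-3, -5, -3] → maximin = -3
Column maximums: [1, 5, 3] → minimax = 1
No saddle point (maximin ≠ minimax). Mixed strategy needed.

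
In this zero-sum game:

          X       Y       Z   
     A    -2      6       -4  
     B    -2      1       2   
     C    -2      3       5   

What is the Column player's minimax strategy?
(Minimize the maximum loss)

Column should play X, value = -2

Work:
Column player minimizes Row's maximum payoff:
Column X: max payoff to Row = -2
Column Y: max payoff to Row = 6
Column Z: max payoff to Row = 5
Minimum is -2, achieved by column X.
Minimax strategy: X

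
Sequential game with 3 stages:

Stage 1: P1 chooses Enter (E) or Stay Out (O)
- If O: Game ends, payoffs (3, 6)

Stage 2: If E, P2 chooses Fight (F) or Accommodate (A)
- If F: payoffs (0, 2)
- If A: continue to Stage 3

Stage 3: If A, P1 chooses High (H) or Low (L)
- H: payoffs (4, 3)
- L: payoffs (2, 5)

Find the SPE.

SPE: (E, A, H); Outcome (4, 3)

Work:
Stage 3: P1 chooses H (4 vs 2)
Stage 2: P2: F->2, A->3 (anticipating H). Choose A
Stage 1: P1: O->3, E->4 (anticipating A, H). Choose E
SPE path: E -> A -> H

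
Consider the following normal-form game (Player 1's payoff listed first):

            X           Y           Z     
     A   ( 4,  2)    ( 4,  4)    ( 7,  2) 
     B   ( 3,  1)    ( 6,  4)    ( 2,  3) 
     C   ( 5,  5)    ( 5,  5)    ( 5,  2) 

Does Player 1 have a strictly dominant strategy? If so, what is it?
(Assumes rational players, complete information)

No strictly dominant strategy exists for Player 1

Work:
A strategy strictly dominates another if it gives a strictly higher payoff against every opponent action. Compare each pair of P1's strategies column-by-column:
  A vs B: [4 vs 3, 4 vs 6, 7 vs 2] → A does not strictly dominate B (column Y: 4 ≤ 6)
  A vs C: [4 vs 5, 4 vs 5, 7 vs 5] → A does not strictly dominate C (column X: 4 ≤ 5)
  B vs A: [3 vs 4, 6 vs 4, 2 vs 7] → B does not strictly dominate A (column X: 3 ≤ 4)
  B vs C: [3 vs 5, 6 vs 5, 2 vs 5] → B does not strictly dominate C (column X: 3 ≤ 5)
  C vs A: [5 vs 4, 5 vs 4, 5 vs 7] → C does not strictly dominate A (column Z: 5 ≤ 7)
  C vs B: [5 vs 3, 5 vs 6, 5 vs 2] → C does not strictly dominate B (column Y: 5 ≤ 6)
No single strategy strictly dominates all others → no strictly dominant strategy.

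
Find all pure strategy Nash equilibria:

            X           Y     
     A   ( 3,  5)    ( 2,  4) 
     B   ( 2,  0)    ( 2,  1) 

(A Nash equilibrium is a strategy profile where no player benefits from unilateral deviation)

Nash equilibrium: (A, X), (B, Y)

Work:
Best responses:
  P1 vs X: payoffs [3, 2] → best response A (payoff 3)
  P1 vs Y: payoffs [2, 2] → best response A/B (payoff 2)
  P2 vs A: payoffs [5, 4] → best response X (payoff 5)
  P2 vs B: payoffs [0, 1] → best response Y (payoff 1)
Mutual best responses: (A,X), (B,Y) → Nash equilibria.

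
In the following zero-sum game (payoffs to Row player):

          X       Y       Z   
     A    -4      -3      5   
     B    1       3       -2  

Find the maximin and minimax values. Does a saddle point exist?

Maximin = -2, Minimax = 1, Saddle: False

Work:
Row minimums: [-4, -2] → maximin = -2
Column maximums: [1, 3, 5] → minimax = 1
No saddle point (maximin ≠ minimax). Mixed strategy needed.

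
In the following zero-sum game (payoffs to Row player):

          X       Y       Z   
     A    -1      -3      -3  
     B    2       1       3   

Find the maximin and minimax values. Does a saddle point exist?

Maximin = 1, Minimax = 1, Saddle: True

Work:
Row minimums: [-3, 1] → maximin = 1
Column maximums: [2, 1, 3] → minimax = 1
Saddle point exists! Game value = 1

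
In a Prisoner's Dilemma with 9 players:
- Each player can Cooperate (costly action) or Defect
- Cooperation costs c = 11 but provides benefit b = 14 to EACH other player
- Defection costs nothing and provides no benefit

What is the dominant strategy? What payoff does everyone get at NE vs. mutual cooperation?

Dominant: Defect; NE payoff = 0; Coop payoff = 101

Work:
Defect dominates (saves cost c = 11, benefit to others is external)
NE: All defect → everyone gets 0
If all cooperate: each receives (8)×14 - 11 = 101
Social dilemma: 101 > 0 but NE gives 0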